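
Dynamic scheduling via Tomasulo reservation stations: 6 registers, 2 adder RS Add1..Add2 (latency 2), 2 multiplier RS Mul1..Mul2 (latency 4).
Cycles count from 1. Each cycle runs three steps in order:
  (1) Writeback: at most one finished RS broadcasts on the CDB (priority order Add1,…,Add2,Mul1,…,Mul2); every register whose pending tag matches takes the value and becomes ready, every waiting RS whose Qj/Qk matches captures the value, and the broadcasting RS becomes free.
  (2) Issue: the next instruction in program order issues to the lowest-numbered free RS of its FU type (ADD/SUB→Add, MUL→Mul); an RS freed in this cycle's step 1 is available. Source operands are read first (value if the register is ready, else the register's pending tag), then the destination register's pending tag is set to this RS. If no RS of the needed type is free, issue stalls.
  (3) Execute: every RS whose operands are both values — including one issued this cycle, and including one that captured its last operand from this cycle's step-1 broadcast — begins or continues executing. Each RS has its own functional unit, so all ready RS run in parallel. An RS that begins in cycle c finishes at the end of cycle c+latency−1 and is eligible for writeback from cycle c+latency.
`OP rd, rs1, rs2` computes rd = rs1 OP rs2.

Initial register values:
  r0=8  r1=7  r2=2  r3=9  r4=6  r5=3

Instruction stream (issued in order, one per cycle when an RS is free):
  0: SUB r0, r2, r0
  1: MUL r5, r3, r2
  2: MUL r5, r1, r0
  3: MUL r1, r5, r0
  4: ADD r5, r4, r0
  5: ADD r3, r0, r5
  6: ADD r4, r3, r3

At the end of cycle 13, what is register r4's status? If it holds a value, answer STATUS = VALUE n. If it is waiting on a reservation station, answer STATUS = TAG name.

STATUS = VALUE -12

cycle 1: issue SUB r0<-Add1 // r0:Add1,r1:7,r2:2,r3:9,r4:6,r5:3
cycle 2: issue MUL r5<-Mul1 // r0:Add1,r1:7,r2:2,r3:9,r4:6,r5:Mul1
cycle 3: CDB Add1=-6; issue MUL r5<-Mul2 // r0:-6,r1:7,r2:2,r3:9,r4:6,r5:Mul2
cycle 4: stall // r0:-6,r1:7,r2:2,r3:9,r4:6,r5:Mul2
cycle 5: stall // r0:-6,r1:7,r2:2,r3:9,r4:6,r5:Mul2
cycle 6: CDB Mul1=18; issue MUL r1<-Mul1 // r0:-6,r1:Mul1,r2:2,r3:9,r4:6,r5:Mul2
cycle 7: CDB Mul2=-42; issue ADD r5<-Add1 // r0:-6,r1:Mul1,r2:2,r3:9,r4:6,r5:Add1
cycle 8: issue ADD r3<-Add2 // r0:-6,r1:Mul1,r2:2,r3:Add2,r4:6,r5:Add1
cycle 9: CDB Add1=0; issue ADD r4<-Add1 // r0:-6,r1:Mul1,r2:2,r3:Add2,r4:Add1,r5:0
cycle 10: - // r0:-6,r1:Mul1,r2:2,r3:Add2,r4:Add1,r5:0
cycle 11: CDB Add2=-6 // r0:-6,r1:Mul1,r2:2,r3:-6,r4:Add1,r5:0
cycle 12: CDB Mul1=252 // r0:-6,r1:252,r2:2,r3:-6,r4:Add1,r5:0
cycle 13: CDB Add1=-12 // r0:-6,r1:252,r2:2,r3:-6,r4:-12,r5:0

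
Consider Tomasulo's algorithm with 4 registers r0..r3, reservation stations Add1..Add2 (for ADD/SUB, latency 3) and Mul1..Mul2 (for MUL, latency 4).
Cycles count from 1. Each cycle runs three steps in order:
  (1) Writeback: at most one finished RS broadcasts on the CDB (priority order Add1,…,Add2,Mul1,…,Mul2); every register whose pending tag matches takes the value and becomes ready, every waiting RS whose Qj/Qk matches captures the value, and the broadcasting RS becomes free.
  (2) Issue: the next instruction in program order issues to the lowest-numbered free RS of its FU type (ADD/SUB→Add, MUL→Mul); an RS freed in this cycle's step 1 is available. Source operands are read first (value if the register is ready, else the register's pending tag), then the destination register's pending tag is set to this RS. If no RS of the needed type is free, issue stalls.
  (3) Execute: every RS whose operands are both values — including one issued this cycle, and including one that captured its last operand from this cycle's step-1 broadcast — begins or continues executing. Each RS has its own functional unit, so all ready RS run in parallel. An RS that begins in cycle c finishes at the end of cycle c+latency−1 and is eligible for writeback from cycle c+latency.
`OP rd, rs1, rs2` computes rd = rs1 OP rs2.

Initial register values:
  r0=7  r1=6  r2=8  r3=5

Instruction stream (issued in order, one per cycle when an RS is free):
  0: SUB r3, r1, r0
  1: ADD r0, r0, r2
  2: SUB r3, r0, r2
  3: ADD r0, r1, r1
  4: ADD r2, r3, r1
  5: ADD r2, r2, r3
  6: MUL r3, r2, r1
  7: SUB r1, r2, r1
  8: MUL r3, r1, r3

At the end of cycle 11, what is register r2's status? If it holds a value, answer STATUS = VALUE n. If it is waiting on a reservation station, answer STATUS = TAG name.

cycle 1: issue SUB r3<-Add1 // r0:7,r1:6,r2:8,r3:Add1
cycle 2: issue ADD r0<-Add2 // r0:Add2,r1:6,r2:8,r3:Add1
cycle 3: stall // r0:Add2,r1:6,r2:8,r3:Add1
cycle 4: CDB Add1=-1; issue SUB r3<-Add1 // r0:Add2,r1:6,r2:8,r3:Add1
cycle 5: CDB Add2=15; issue ADD r0<-Add2 // r0:Add2,r1:6,r2:8,r3:Add1
cycle 6: stall // r0:Add2,r1:6,r2:8,r3:Add1
cycle 7: stall // r0:Add2,r1:6,r2:8,r3:Add1
cycle 8: CDB Add1=7; issue ADD r2<-Add1 // r0:Add2,r1:6,r2:Add1,r3:7
cycle 9: CDB Add2=12; issue ADD r2<-Add2 // r0:12,r1:6,r2:Add2,r3:7
cycle 10: issue MUL r3<-Mul1 // r0:12,r1:6,r2:Add2,r3:Mul1
cycle 11: CDB Add1=13; issue SUB r1<-Add1 // r0:12,r1:Add1,r2:Add2,r3:Mul1

STATUS = TAG Add2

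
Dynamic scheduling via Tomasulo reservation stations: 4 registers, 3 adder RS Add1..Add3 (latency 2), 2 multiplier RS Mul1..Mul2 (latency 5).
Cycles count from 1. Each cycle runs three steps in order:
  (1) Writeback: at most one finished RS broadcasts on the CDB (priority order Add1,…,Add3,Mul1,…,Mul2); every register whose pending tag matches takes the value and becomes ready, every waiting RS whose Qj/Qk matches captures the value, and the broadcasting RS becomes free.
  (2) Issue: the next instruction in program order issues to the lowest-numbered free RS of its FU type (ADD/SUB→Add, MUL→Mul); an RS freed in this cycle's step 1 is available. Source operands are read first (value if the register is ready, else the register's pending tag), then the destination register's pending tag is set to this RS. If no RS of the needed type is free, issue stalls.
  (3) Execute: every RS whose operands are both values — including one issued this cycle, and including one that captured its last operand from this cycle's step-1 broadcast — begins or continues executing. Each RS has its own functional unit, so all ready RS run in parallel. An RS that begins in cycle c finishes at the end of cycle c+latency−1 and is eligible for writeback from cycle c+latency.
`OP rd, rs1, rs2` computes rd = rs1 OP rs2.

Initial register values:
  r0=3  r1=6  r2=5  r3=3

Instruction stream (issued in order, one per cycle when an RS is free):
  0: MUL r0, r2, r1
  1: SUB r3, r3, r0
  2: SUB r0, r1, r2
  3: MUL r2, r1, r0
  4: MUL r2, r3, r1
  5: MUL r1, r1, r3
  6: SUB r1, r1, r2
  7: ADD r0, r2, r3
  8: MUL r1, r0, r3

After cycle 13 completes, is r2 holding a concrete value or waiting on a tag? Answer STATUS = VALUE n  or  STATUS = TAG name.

STATUS = VALUE -162

c1: issue MUL r0<-Mul1 | r0:Mul1,r1:6,r2:5,r3:3
c2: issue SUB r3<-Add1 | r0:Mul1,r1:6,r2:5,r3:Add1
c3: issue SUB r0<-Add2 | r0:Add2,r1:6,r2:5,r3:Add1
c4: issue MUL r2<-Mul2 | r0:Add2,r1:6,r2:Mul2,r3:Add1
c5: CDB Add2=1; stall | r0:1,r1:6,r2:Mul2,r3:Add1
c6: CDB Mul1=30; issue MUL r2<-Mul1 | r0:1,r1:6,r2:Mul1,r3:Add1
c7: stall | r0:1,r1:6,r2:Mul1,r3:Add1
c8: CDB Add1=-27; stall | r0:1,r1:6,r2:Mul1,r3:-27
c9: stall | r0:1,r1:6,r2:Mul1,r3:-27
c10: CDB Mul2=6; issue MUL r1<-Mul2 | r0:1,r1:Mul2,r2:Mul1,r3:-27
c11: issue SUB r1<-Add1 | r0:1,r1:Add1,r2:Mul1,r3:-27
c12: issue ADD r0<-Add2 | r0:Add2,r1:Add1,r2:Mul1,r3:-27
c13: CDB Mul1=-162; issue MUL r1<-Mul1 | r0:Add2,r1:Mul1,r2:-162,r3:-27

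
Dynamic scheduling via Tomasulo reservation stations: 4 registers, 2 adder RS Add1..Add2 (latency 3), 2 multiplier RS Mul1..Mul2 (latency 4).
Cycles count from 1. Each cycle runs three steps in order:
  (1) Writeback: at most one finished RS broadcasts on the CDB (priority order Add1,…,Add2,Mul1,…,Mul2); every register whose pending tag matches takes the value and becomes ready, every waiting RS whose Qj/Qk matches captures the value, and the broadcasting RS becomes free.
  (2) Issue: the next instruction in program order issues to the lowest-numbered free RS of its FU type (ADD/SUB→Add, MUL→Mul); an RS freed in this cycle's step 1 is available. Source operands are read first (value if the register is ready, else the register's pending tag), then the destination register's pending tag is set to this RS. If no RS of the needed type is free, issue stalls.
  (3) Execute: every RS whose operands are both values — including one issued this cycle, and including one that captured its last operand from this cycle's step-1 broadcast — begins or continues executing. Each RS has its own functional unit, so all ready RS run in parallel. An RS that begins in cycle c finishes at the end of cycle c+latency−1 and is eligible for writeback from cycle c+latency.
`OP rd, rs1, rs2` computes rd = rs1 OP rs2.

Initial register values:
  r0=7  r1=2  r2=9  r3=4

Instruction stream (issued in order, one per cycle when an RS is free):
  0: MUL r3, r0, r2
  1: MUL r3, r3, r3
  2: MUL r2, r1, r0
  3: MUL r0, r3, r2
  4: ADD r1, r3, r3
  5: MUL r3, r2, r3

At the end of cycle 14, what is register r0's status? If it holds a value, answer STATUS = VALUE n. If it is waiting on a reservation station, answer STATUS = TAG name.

STATUS = VALUE 55566

  c1: issue MUL r3<-Mul1  regs: r0:7,r1:2,r2:9,r3:Mul1
  c2: issue MUL r3<-Mul2  regs: r0:7,r1:2,r2:9,r3:Mul2
  c3: stall  regs: r0:7,r1:2,r2:9,r3:Mul2
  c4: stall  regs: r0:7,r1:2,r2:9,r3:Mul2
  c5: CDB Mul1=63; issue MUL r2<-Mul1  regs: r0:7,r1:2,r2:Mul1,r3:Mul2
  c6: stall  regs: r0:7,r1:2,r2:Mul1,r3:Mul2
  c7: stall  regs: r0:7,r1:2,r2:Mul1,r3:Mul2
  c8: stall  regs: r0:7,r1:2,r2:Mul1,r3:Mul2
  c9: CDB Mul1=14; issue MUL r0<-Mul1  regs: r0:Mul1,r1:2,r2:14,r3:Mul2
  c10: CDB Mul2=3969; issue ADD r1<-Add1  regs: r0:Mul1,r1:Add1,r2:14,r3:3969
  c11: issue MUL r3<-Mul2  regs: r0:Mul1,r1:Add1,r2:14,r3:Mul2
  c12: -  regs: r0:Mul1,r1:Add1,r2:14,r3:Mul2
  c13: CDB Add1=7938  regs: r0:Mul1,r1:7938,r2:14,r3:Mul2
  c14: CDB Mul1=55566  regs: r0:55566,r1:7938,r2:14,r3:Mul2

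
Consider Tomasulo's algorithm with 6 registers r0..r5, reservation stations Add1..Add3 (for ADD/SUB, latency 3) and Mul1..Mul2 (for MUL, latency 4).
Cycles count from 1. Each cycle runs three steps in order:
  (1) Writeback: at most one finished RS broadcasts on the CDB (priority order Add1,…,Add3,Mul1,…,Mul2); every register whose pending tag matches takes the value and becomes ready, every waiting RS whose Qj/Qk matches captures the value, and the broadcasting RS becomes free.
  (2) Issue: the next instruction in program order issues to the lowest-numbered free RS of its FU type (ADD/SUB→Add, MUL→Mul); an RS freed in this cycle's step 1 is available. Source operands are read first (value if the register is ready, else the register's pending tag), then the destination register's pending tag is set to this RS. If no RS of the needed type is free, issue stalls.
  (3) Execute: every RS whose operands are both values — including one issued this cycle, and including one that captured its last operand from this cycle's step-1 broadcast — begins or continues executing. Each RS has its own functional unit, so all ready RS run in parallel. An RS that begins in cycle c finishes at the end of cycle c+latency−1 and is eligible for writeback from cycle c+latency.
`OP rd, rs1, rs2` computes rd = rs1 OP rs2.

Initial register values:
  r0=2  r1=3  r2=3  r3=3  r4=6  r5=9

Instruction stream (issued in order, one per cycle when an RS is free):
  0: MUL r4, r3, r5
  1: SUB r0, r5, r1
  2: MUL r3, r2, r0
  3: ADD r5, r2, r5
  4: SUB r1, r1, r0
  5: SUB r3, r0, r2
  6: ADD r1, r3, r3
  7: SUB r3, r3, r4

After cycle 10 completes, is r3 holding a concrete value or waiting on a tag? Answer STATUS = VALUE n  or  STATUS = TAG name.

STATUS = TAG Add1

cycle 1: issue MUL r4<-Mul1 // r0:2,r1:3,r2:3,r3:3,r4:Mul1,r5:9
cycle 2: issue SUB r0<-Add1 // r0:Add1,r1:3,r2:3,r3:3,r4:Mul1,r5:9
cycle 3: issue MUL r3<-Mul2 // r0:Add1,r1:3,r2:3,r3:Mul2,r4:Mul1,r5:9
cycle 4: issue ADD r5<-Add2 // r0:Add1,r1:3,r2:3,r3:Mul2,r4:Mul1,r5:Add2
cycle 5: CDB Add1=6; issue SUB r1<-Add1 // r0:6,r1:Add1,r2:3,r3:Mul2,r4:Mul1,r5:Add2
cycle 6: CDB Mul1=27; issue SUB r3<-Add3 // r0:6,r1:Add1,r2:3,r3:Add3,r4:27,r5:Add2
cycle 7: CDB Add2=12; issue ADD r1<-Add2 // r0:6,r1:Add2,r2:3,r3:Add3,r4:27,r5:12
cycle 8: CDB Add1=-3; issue SUB r3<-Add1 // r0:6,r1:Add2,r2:3,r3:Add1,r4:27,r5:12
cycle 9: CDB Add3=3 // r0:6,r1:Add2,r2:3,r3:Add1,r4:27,r5:12
cycle 10: CDB Mul2=18 // r0:6,r1:Add2,r2:3,r3:Add1,r4:27,r5:12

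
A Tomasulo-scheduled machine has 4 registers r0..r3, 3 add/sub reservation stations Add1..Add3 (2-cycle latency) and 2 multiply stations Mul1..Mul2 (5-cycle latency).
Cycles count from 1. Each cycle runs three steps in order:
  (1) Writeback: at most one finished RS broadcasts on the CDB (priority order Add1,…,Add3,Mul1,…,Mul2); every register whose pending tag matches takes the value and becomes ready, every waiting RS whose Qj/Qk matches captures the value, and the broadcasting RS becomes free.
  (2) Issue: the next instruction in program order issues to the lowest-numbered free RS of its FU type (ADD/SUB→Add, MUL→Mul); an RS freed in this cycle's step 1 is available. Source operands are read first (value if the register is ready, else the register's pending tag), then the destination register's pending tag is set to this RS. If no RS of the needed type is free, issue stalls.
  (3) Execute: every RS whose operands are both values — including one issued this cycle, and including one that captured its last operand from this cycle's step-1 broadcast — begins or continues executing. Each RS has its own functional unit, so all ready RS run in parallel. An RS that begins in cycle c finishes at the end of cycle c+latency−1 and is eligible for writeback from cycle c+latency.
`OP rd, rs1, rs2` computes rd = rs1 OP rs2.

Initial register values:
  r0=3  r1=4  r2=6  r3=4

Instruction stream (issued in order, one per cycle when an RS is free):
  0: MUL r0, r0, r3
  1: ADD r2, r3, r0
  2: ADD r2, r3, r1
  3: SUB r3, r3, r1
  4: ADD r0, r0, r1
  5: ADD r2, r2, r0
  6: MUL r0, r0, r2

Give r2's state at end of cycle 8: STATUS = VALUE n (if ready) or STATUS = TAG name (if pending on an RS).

  c1: issue MUL r0<-Mul1  regs: r0:Mul1,r1:4,r2:6,r3:4
  c2: issue ADD r2<-Add1  regs: r0:Mul1,r1:4,r2:Add1,r3:4
  c3: issue ADD r2<-Add2  regs: r0:Mul1,r1:4,r2:Add2,r3:4
  c4: issue SUB r3<-Add3  regs: r0:Mul1,r1:4,r2:Add2,r3:Add3
  c5: CDB Add2=8; issue ADD r0<-Add2  regs: r0:Add2,r1:4,r2:8,r3:Add3
  c6: CDB Add3=0; issue ADD r2<-Add3  regs: r0:Add2,r1:4,r2:Add3,r3:0
  c7: CDB Mul1=12; issue MUL r0<-Mul1  regs: r0:Mul1,r1:4,r2:Add3,r3:0
  c8: -  regs: r0:Mul1,r1:4,r2:Add3,r3:0

STATUS = TAG Add3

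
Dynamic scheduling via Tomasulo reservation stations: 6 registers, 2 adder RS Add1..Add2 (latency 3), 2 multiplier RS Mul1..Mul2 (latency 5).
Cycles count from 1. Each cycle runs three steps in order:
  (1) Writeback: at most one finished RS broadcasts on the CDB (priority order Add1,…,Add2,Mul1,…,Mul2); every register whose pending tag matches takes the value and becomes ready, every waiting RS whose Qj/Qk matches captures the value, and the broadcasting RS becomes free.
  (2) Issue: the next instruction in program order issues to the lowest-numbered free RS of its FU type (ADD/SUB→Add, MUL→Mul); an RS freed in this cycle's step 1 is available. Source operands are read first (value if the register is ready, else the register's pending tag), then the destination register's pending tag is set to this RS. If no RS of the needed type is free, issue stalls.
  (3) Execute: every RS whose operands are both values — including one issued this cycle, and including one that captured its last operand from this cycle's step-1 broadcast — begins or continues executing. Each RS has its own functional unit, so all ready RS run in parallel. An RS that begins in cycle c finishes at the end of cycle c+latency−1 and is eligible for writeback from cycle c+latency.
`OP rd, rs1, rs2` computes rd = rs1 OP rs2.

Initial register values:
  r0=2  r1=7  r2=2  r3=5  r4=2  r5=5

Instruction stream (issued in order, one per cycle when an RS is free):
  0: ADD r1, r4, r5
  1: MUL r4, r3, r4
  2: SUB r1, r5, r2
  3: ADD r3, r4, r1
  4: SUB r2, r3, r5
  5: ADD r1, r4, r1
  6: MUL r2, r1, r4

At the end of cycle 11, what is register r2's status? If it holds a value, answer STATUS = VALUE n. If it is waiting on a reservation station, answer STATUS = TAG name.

STATUS = TAG Mul1

c1: issue ADD r1<-Add1 | r0:2,r1:Add1,r2:2,r3:5,r4:2,r5:5
c2: issue MUL r4<-Mul1 | r0:2,r1:Add1,r2:2,r3:5,r4:Mul1,r5:5
c3: issue SUB r1<-Add2 | r0:2,r1:Add2,r2:2,r3:5,r4:Mul1,r5:5
c4: CDB Add1=7; issue ADD r3<-Add1 | r0:2,r1:Add2,r2:2,r3:Add1,r4:Mul1,r5:5
c5: stall | r0:2,r1:Add2,r2:2,r3:Add1,r4:Mul1,r5:5
c6: CDB Add2=3; issue SUB r2<-Add2 | r0:2,r1:3,r2:Add2,r3:Add1,r4:Mul1,r5:5
c7: CDB Mul1=10; stall | r0:2,r1:3,r2:Add2,r3:Add1,r4:10,r5:5
c8: stall | r0:2,r1:3,r2:Add2,r3:Add1,r4:10,r5:5
c9: stall | r0:2,r1:3,r2:Add2,r3:Add1,r4:10,r5:5
c10: CDB Add1=13; issue ADD r1<-Add1 | r0:2,r1:Add1,r2:Add2,r3:13,r4:10,r5:5
c11: issue MUL r2<-Mul1 | r0:2,r1:Add1,r2:Mul1,r3:13,r4:10,r5:5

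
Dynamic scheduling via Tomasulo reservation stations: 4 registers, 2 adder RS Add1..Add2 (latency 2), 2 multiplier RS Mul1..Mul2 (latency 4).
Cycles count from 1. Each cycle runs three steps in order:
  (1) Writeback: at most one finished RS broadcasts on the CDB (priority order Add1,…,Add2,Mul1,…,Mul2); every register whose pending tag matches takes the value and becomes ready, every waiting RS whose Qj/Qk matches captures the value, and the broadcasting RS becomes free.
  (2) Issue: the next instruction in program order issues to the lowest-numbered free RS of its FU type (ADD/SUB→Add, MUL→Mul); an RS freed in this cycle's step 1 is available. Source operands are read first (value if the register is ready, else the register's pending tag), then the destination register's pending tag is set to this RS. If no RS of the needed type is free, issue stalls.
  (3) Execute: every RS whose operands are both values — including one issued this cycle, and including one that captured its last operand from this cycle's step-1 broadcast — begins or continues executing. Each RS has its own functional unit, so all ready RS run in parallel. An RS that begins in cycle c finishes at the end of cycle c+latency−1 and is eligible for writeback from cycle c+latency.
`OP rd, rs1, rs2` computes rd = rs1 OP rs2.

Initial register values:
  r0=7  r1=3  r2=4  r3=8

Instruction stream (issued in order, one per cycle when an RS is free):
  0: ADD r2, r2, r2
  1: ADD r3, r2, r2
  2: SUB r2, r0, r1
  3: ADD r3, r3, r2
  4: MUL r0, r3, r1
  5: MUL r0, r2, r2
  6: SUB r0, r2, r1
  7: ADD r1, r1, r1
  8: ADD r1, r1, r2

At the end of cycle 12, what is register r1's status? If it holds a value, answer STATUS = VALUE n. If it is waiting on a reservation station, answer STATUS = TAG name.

STATUS = TAG Add1

c1: issue ADD r2<-Add1 | r0:7,r1:3,r2:Add1,r3:8
c2: issue ADD r3<-Add2 | r0:7,r1:3,r2:Add1,r3:Add2
c3: CDB Add1=8; issue SUB r2<-Add1 | r0:7,r1:3,r2:Add1,r3:Add2
c4: stall | r0:7,r1:3,r2:Add1,r3:Add2
c5: CDB Add1=4; issue ADD r3<-Add1 | r0:7,r1:3,r2:4,r3:Add1
c6: CDB Add2=16; issue MUL r0<-Mul1 | r0:Mul1,r1:3,r2:4,r3:Add1
c7: issue MUL r0<-Mul2 | r0:Mul2,r1:3,r2:4,r3:Add1
c8: CDB Add1=20; issue SUB r0<-Add1 | r0:Add1,r1:3,r2:4,r3:20
c9: issue ADD r1<-Add2 | r0:Add1,r1:Add2,r2:4,r3:20
c10: CDB Add1=1; issue ADD r1<-Add1 | r0:1,r1:Add1,r2:4,r3:20
c11: CDB Add2=6 | r0:1,r1:Add1,r2:4,r3:20
c12: CDB Mul1=60 | r0:1,r1:Add1,r2:4,r3:20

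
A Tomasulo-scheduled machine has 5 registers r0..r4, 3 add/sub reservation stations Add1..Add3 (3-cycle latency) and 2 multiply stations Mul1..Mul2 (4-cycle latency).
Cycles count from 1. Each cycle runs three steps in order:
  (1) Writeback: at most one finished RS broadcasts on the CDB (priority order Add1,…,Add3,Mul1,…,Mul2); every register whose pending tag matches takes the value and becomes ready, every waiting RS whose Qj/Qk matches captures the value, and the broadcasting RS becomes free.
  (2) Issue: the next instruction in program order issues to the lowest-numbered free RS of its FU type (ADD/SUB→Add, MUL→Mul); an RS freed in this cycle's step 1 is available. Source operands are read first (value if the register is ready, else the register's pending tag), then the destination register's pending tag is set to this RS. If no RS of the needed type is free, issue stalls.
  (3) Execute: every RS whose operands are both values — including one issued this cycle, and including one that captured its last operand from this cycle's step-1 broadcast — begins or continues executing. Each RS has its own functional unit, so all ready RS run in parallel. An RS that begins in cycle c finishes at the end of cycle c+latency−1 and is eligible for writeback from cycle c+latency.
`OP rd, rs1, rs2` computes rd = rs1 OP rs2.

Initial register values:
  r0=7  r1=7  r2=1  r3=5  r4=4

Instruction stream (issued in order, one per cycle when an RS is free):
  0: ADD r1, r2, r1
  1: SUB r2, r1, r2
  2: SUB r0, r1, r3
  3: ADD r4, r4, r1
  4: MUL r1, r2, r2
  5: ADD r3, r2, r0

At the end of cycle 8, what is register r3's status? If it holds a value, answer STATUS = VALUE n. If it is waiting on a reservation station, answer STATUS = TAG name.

STATUS = TAG Add1

  c1: issue ADD r1<-Add1  regs: r0:7,r1:Add1,r2:1,r3:5,r4:4
  c2: issue SUB r2<-Add2  regs: r0:7,r1:Add1,r2:Add2,r3:5,r4:4
  c3: issue SUB r0<-Add3  regs: r0:Add3,r1:Add1,r2:Add2,r3:5,r4:4
  c4: CDB Add1=8; issue ADD r4<-Add1  regs: r0:Add3,r1:8,r2:Add2,r3:5,r4:Add1
  c5: issue MUL r1<-Mul1  regs: r0:Add3,r1:Mul1,r2:Add2,r3:5,r4:Add1
  c6: stall  regs: r0:Add3,r1:Mul1,r2:Add2,r3:5,r4:Add1
  c7: CDB Add1=12; issue ADD r3<-Add1  regs: r0:Add3,r1:Mul1,r2:Add2,r3:Add1,r4:12
  c8: CDB Add2=7  regs: r0:Add3,r1:Mul1,r2:7,r3:Add1,r4:12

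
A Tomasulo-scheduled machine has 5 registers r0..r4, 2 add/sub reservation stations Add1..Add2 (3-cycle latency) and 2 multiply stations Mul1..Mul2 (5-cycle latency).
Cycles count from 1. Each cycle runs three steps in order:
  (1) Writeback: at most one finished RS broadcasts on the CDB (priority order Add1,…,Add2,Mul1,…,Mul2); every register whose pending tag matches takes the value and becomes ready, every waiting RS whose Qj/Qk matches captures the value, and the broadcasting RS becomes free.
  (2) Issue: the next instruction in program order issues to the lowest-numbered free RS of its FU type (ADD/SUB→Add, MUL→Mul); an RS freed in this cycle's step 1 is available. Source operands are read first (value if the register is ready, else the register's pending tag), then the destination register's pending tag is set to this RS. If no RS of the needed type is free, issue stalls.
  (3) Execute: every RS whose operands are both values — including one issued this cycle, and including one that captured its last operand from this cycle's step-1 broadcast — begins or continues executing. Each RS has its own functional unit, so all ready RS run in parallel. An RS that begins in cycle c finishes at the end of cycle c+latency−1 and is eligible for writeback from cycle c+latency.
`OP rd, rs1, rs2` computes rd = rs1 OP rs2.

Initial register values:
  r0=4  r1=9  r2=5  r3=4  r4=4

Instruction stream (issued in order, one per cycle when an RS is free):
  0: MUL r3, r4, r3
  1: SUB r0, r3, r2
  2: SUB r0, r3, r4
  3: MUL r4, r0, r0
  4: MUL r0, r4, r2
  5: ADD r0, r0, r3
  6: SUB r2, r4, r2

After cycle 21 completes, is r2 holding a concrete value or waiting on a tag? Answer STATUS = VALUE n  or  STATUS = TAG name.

cycle 1: issue MUL r3<-Mul1 // r0:4,r1:9,r2:5,r3:Mul1,r4:4
cycle 2: issue SUB r0<-Add1 // r0:Add1,r1:9,r2:5,r3:Mul1,r4:4
cycle 3: issue SUB r0<-Add2 // r0:Add2,r1:9,r2:5,r3:Mul1,r4:4
cycle 4: issue MUL r4<-Mul2 // r0:Add2,r1:9,r2:5,r3:Mul1,r4:Mul2
cycle 5: stall // r0:Add2,r1:9,r2:5,r3:Mul1,r4:Mul2
cycle 6: CDB Mul1=16; issue MUL r0<-Mul1 // r0:Mul1,r1:9,r2:5,r3:16,r4:Mul2
cycle 7: stall // r0:Mul1,r1:9,r2:5,r3:16,r4:Mul2
cycle 8: stall // r0:Mul1,r1:9,r2:5,r3:16,r4:Mul2
cycle 9: CDB Add1=11; issue ADD r0<-Add1 // r0:Add1,r1:9,r2:5,r3:16,r4:Mul2
cycle 10: CDB Add2=12; issue SUB r2<-Add2 // r0:Add1,r1:9,r2:Add2,r3:16,r4:Mul2
cycle 11: - // r0:Add1,r1:9,r2:Add2,r3:16,r4:Mul2
cycle 12: - // r0:Add1,r1:9,r2:Add2,r3:16,r4:Mul2
cycle 13: - // r0:Add1,r1:9,r2:Add2,r3:16,r4:Mul2
cycle 14: - // r0:Add1,r1:9,r2:Add2,r3:16,r4:Mul2
cycle 15: CDB Mul2=144 // r0:Add1,r1:9,r2:Add2,r3:16,r4:144
cycle 16: - // r0:Add1,r1:9,r2:Add2,r3:16,r4:144
cycle 17: - // r0:Add1,r1:9,r2:Add2,r3:16,r4:144
cycle 18: CDB Add2=139 // r0:Add1,r1:9,r2:139,r3:16,r4:144
cycle 19: - // r0:Add1,r1:9,r2:139,r3:16,r4:144
cycle 20: CDB Mul1=720 // r0:Add1,r1:9,r2:139,r3:16,r4:144
cycle 21: - // r0:Add1,r1:9,r2:139,r3:16,r4:144

STATUS = VALUE 139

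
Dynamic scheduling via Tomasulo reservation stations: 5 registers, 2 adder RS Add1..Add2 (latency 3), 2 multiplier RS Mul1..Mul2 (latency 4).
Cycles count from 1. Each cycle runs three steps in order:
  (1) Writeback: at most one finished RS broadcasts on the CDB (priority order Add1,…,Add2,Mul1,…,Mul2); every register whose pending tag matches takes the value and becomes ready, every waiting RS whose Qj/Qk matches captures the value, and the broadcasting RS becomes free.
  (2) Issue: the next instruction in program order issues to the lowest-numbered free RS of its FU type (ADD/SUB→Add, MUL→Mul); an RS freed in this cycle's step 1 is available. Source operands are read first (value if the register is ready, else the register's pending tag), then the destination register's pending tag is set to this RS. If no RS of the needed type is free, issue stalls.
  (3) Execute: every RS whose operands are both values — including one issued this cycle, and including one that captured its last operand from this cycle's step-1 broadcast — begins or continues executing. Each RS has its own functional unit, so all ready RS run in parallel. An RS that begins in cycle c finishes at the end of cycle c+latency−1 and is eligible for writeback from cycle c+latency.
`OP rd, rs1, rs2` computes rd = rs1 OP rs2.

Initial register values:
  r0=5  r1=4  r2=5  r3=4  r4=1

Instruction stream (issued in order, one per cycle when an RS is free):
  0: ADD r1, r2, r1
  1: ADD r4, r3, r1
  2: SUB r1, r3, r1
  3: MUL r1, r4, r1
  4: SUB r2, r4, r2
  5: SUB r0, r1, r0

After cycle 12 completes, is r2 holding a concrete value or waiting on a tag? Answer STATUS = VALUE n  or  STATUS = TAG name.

c1: issue ADD r1<-Add1 | r0:5,r1:Add1,r2:5,r3:4,r4:1
c2: issue ADD r4<-Add2 | r0:5,r1:Add1,r2:5,r3:4,r4:Add2
c3: stall | r0:5,r1:Add1,r2:5,r3:4,r4:Add2
c4: CDB Add1=9; issue SUB r1<-Add1 | r0:5,r1:Add1,r2:5,r3:4,r4:Add2
c5: issue MUL r1<-Mul1 | r0:5,r1:Mul1,r2:5,r3:4,r4:Add2
c6: stall | r0:5,r1:Mul1,r2:5,r3:4,r4:Add2
c7: CDB Add1=-5; issue SUB r2<-Add1 | r0:5,r1:Mul1,r2:Add1,r3:4,r4:Add2
c8: CDB Add2=13; issue SUB r0<-Add2 | r0:Add2,r1:Mul1,r2:Add1,r3:4,r4:13
c9: - | r0:Add2,r1:Mul1,r2:Add1,r3:4,r4:13
c10: - | r0:Add2,r1:Mul1,r2:Add1,r3:4,r4:13
c11: CDB Add1=8 | r0:Add2,r1:Mul1,r2:8,r3:4,r4:13
c12: CDB Mul1=-65 | r0:Add2,r1:-65,r2:8,r3:4,r4:13

STATUS = VALUE 8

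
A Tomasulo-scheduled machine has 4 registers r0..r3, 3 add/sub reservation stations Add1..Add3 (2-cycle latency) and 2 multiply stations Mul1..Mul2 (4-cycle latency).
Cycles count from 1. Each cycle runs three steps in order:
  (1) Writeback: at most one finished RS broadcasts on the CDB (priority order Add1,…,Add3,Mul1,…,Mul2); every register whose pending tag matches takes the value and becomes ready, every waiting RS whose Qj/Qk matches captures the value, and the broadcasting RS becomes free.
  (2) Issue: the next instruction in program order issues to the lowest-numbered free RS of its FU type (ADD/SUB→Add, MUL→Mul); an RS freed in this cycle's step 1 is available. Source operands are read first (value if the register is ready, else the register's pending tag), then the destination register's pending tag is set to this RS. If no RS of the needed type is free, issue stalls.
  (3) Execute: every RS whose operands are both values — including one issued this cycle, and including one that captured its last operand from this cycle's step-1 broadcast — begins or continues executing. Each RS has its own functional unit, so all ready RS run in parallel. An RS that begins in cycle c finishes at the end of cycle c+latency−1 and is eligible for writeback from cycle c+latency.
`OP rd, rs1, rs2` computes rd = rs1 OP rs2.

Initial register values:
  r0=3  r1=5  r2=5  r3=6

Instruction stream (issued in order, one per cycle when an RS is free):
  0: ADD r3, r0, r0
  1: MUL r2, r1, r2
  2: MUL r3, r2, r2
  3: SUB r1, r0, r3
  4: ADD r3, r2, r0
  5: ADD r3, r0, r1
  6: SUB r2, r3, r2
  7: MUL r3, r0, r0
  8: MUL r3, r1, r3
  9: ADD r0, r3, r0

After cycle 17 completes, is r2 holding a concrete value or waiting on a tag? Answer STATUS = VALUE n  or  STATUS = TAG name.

  c1: issue ADD r3<-Add1  regs: r0:3,r1:5,r2:5,r3:Add1
  c2: issue MUL r2<-Mul1  regs: r0:3,r1:5,r2:Mul1,r3:Add1
  c3: CDB Add1=6; issue MUL r3<-Mul2  regs: r0:3,r1:5,r2:Mul1,r3:Mul2
  c4: issue SUB r1<-Add1  regs: r0:3,r1:Add1,r2:Mul1,r3:Mul2
  c5: issue ADD r3<-Add2  regs: r0:3,r1:Add1,r2:Mul1,r3:Add2
  c6: CDB Mul1=25; issue ADD r3<-Add3  regs: r0:3,r1:Add1,r2:25,r3:Add3
  c7: stall  regs: r0:3,r1:Add1,r2:25,r3:Add3
  c8: CDB Add2=28; issue SUB r2<-Add2  regs: r0:3,r1:Add1,r2:Add2,r3:Add3
  c9: issue MUL r3<-Mul1  regs: r0:3,r1:Add1,r2:Add2,r3:Mul1
  c10: CDB Mul2=625; issue MUL r3<-Mul2  regs: r0:3,r1:Add1,r2:Add2,r3:Mul2
  c11: stall  regs: r0:3,r1:Add1,r2:Add2,r3:Mul2
  c12: CDB Add1=-622; issue ADD r0<-Add1  regs: r0:Add1,r1:-622,r2:Add2,r3:Mul2
  c13: CDB Mul1=9  regs: r0:Add1,r1:-622,r2:Add2,r3:Mul2
  c14: CDB Add3=-619  regs: r0:Add1,r1:-622,r2:Add2,r3:Mul2
  c15: -  regs: r0:Add1,r1:-622,r2:Add2,r3:Mul2
  c16: CDB Add2=-644  regs: r0:Add1,r1:-622,r2:-644,r3:Mul2
  c17: CDB Mul2=-5598  regs: r0:Add1,r1:-622,r2:-644,r3:-5598

STATUS = VALUE -644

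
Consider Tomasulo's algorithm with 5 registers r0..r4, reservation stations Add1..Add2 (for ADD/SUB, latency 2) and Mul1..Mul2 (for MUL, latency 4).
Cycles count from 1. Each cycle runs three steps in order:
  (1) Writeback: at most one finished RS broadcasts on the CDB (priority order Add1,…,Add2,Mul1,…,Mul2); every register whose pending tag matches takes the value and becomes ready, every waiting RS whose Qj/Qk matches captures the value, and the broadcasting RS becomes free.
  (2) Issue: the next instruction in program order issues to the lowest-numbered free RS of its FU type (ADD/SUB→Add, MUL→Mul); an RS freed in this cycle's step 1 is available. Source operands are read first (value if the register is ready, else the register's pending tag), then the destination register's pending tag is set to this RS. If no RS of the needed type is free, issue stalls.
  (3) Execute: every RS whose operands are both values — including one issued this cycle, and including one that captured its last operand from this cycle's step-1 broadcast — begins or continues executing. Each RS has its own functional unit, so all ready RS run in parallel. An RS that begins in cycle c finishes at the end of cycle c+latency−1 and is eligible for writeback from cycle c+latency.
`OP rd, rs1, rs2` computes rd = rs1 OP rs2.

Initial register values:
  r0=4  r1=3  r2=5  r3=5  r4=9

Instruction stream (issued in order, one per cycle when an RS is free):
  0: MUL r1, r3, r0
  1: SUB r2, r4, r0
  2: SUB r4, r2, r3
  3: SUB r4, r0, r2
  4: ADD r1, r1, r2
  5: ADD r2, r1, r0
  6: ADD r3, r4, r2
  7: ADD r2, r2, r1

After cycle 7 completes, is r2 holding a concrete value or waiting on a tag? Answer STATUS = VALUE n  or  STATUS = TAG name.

c1: issue MUL r1<-Mul1 | r0:4,r1:Mul1,r2:5,r3:5,r4:9
c2: issue SUB r2<-Add1 | r0:4,r1:Mul1,r2:Add1,r3:5,r4:9
c3: issue SUB r4<-Add2 | r0:4,r1:Mul1,r2:Add1,r3:5,r4:Add2
c4: CDB Add1=5; issue SUB r4<-Add1 | r0:4,r1:Mul1,r2:5,r3:5,r4:Add1
c5: CDB Mul1=20; stall | r0:4,r1:20,r2:5,r3:5,r4:Add1
c6: CDB Add1=-1; issue ADD r1<-Add1 | r0:4,r1:Add1,r2:5,r3:5,r4:-1
c7: CDB Add2=0; issue ADD r2<-Add2 | r0:4,r1:Add1,r2:Add2,r3:5,r4:-1

STATUS = TAG Add2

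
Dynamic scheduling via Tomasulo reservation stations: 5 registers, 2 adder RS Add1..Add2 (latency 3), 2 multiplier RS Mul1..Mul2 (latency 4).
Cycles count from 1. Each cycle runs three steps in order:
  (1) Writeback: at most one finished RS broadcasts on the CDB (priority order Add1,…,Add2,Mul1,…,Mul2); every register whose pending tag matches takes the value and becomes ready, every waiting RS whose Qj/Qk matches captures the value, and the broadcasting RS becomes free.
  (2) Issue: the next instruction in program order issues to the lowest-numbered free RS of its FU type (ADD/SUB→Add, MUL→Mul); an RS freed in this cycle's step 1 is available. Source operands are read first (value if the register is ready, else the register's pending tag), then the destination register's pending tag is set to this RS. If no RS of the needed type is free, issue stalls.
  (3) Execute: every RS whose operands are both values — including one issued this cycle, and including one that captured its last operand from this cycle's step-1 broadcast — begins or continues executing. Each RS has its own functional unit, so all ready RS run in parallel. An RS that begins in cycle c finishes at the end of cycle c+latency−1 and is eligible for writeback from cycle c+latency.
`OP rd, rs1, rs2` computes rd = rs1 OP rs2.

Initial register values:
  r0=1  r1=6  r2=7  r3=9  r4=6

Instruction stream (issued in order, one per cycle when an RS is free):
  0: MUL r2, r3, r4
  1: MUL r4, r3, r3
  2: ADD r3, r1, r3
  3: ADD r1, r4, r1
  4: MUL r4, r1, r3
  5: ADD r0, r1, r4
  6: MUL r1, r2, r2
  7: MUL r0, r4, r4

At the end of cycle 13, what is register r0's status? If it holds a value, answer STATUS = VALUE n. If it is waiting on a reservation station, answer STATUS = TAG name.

cycle 1: issue MUL r2<-Mul1 // r0:1,r1:6,r2:Mul1,r3:9,r4:6
cycle 2: issue MUL r4<-Mul2 // r0:1,r1:6,r2:Mul1,r3:9,r4:Mul2
cycle 3: issue ADD r3<-Add1 // r0:1,r1:6,r2:Mul1,r3:Add1,r4:Mul2
cycle 4: issue ADD r1<-Add2 // r0:1,r1:Add2,r2:Mul1,r3:Add1,r4:Mul2
cycle 5: CDB Mul1=54; issue MUL r4<-Mul1 // r0:1,r1:Add2,r2:54,r3:Add1,r4:Mul1
cycle 6: CDB Add1=15; issue ADD r0<-Add1 // r0:Add1,r1:Add2,r2:54,r3:15,r4:Mul1
cycle 7: CDB Mul2=81; issue MUL r1<-Mul2 // r0:Add1,r1:Mul2,r2:54,r3:15,r4:Mul1
cycle 8: stall // r0:Add1,r1:Mul2,r2:54,r3:15,r4:Mul1
cycle 9: stall // r0:Add1,r1:Mul2,r2:54,r3:15,r4:Mul1
cycle 10: CDB Add2=87; stall // r0:Add1,r1:Mul2,r2:54,r3:15,r4:Mul1
cycle 11: CDB Mul2=2916; issue MUL r0<-Mul2 // r0:Mul2,r1:2916,r2:54,r3:15,r4:Mul1
cycle 12: - // r0:Mul2,r1:2916,r2:54,r3:15,r4:Mul1
cycle 13: - // r0:Mul2,r1:2916,r2:54,r3:15,r4:Mul1

STATUS = TAG Mul2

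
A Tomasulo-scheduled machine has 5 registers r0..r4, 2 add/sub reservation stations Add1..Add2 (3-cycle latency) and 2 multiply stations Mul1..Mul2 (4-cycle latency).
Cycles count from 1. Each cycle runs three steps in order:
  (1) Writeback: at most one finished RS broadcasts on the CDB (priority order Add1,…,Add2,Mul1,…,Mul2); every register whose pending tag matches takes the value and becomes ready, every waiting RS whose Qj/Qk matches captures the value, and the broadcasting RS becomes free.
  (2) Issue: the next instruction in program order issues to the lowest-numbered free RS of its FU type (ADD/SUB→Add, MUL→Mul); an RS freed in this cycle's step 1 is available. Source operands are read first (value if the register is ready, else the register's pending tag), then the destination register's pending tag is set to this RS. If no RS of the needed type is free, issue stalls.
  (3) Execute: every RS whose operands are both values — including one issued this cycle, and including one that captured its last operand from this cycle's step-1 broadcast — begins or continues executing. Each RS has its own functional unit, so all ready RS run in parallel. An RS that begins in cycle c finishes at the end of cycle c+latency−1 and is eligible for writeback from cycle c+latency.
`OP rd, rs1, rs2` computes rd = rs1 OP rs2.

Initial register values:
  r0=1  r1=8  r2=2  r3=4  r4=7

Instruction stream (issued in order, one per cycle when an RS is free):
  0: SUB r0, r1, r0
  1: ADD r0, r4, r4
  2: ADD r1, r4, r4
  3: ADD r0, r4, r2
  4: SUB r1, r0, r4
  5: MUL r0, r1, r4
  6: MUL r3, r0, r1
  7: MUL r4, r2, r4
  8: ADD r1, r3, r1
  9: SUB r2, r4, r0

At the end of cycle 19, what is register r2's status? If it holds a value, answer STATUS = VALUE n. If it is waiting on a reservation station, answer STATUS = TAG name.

c1: issue SUB r0<-Add1 | r0:Add1,r1:8,r2:2,r3:4,r4:7
c2: issue ADD r0<-Add2 | r0:Add2,r1:8,r2:2,r3:4,r4:7
c3: stall | r0:Add2,r1:8,r2:2,r3:4,r4:7
c4: CDB Add1=7; issue ADD r1<-Add1 | r0:Add2,r1:Add1,r2:2,r3:4,r4:7
c5: CDB Add2=14; issue ADD r0<-Add2 | r0:Add2,r1:Add1,r2:2,r3:4,r4:7
c6: stall | r0:Add2,r1:Add1,r2:2,r3:4,r4:7
c7: CDB Add1=14; issue SUB r1<-Add1 | r0:Add2,r1:Add1,r2:2,r3:4,r4:7
c8: CDB Add2=9; issue MUL r0<-Mul1 | r0:Mul1,r1:Add1,r2:2,r3:4,r4:7
c9: issue MUL r3<-Mul2 | r0:Mul1,r1:Add1,r2:2,r3:Mul2,r4:7
c10: stall | r0:Mul1,r1:Add1,r2:2,r3:Mul2,r4:7
c11: CDB Add1=2; stall | r0:Mul1,r1:2,r2:2,r3:Mul2,r4:7
c12: stall | r0:Mul1,r1:2,r2:2,r3:Mul2,r4:7
c13: stall | r0:Mul1,r1:2,r2:2,r3:Mul2,r4:7
c14: stall | r0:Mul1,r1:2,r2:2,r3:Mul2,r4:7
c15: CDB Mul1=14; issue MUL r4<-Mul1 | r0:14,r1:2,r2:2,r3:Mul2,r4:Mul1
c16: issue ADD r1<-Add1 | r0:14,r1:Add1,r2:2,r3:Mul2,r4:Mul1
c17: issue SUB r2<-Add2 | r0:14,r1:Add1,r2:Add2,r3:Mul2,r4:Mul1
c18: - | r0:14,r1:Add1,r2:Add2,r3:Mul2,r4:Mul1
c19: CDB Mul1=14 | r0:14,r1:Add1,r2:Add2,r3:Mul2,r4:14

STATUS = TAG Add2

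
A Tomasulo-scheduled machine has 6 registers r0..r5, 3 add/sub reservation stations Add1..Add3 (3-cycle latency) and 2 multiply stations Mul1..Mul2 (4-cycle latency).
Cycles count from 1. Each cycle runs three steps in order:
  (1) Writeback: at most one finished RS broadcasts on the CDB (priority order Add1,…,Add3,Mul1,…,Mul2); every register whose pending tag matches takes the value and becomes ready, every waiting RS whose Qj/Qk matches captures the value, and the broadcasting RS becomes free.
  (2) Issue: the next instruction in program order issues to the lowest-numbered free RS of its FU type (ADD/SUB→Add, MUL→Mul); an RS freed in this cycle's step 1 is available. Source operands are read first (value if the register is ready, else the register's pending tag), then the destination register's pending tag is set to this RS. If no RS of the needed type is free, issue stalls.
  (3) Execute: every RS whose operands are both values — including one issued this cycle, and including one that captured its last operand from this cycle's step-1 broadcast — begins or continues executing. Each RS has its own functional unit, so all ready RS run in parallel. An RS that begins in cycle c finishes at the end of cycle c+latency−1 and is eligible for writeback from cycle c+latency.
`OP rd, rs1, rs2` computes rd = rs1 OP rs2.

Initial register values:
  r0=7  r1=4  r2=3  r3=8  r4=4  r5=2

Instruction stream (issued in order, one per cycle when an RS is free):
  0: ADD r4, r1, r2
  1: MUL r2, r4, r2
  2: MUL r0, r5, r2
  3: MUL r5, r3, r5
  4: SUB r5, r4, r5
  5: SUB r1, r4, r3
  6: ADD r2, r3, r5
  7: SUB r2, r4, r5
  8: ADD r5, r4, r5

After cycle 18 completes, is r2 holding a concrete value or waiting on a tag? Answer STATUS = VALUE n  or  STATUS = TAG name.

  c1: issue ADD r4<-Add1  regs: r0:7,r1:4,r2:3,r3:8,r4:Add1,r5:2
  c2: issue MUL r2<-Mul1  regs: r0:7,r1:4,r2:Mul1,r3:8,r4:Add1,r5:2
  c3: issue MUL r0<-Mul2  regs: r0:Mul2,r1:4,r2:Mul1,r3:8,r4:Add1,r5:2
  c4: CDB Add1=7; stall  regs: r0:Mul2,r1:4,r2:Mul1,r3:8,r4:7,r5:2
  c5: stall  regs: r0:Mul2,r1:4,r2:Mul1,r3:8,r4:7,r5:2
  c6: stall  regs: r0:Mul2,r1:4,r2:Mul1,r3:8,r4:7,r5:2
  c7: stall  regs: r0:Mul2,r1:4,r2:Mul1,r3:8,r4:7,r5:2
  c8: CDB Mul1=21; issue MUL r5<-Mul1  regs: r0:Mul2,r1:4,r2:21,r3:8,r4:7,r5:Mul1
  c9: issue SUB r5<-Add1  regs: r0:Mul2,r1:4,r2:21,r3:8,r4:7,r5:Add1
  c10: issue SUB r1<-Add2  regs: r0:Mul2,r1:Add2,r2:21,r3:8,r4:7,r5:Add1
  c11: issue ADD r2<-Add3  regs: r0:Mul2,r1:Add2,r2:Add3,r3:8,r4:7,r5:Add1
  c12: CDB Mul1=16; stall  regs: r0:Mul2,r1:Add2,r2:Add3,r3:8,r4:7,r5:Add1
  c13: CDB Add2=-1; issue SUB r2<-Add2  regs: r0:Mul2,r1:-1,r2:Add2,r3:8,r4:7,r5:Add1
  c14: CDB Mul2=42; stall  regs: r0:42,r1:-1,r2:Add2,r3:8,r4:7,r5:Add1
  c15: CDB Add1=-9; issue ADD r5<-Add1  regs: r0:42,r1:-1,r2:Add2,r3:8,r4:7,r5:Add1
  c16: -  regs: r0:42,r1:-1,r2:Add2,r3:8,r4:7,r5:Add1
  c17: -  regs: r0:42,r1:-1,r2:Add2,r3:8,r4:7,r5:Add1
  c18: CDB Add1=-2  regs: r0:42,r1:-1,r2:Add2,r3:8,r4:7,r5:-2

STATUS = TAG Add2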